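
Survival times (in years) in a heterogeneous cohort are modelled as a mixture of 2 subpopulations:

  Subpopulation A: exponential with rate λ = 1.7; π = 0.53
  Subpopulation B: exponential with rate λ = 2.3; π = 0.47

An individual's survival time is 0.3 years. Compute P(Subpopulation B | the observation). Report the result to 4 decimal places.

0.5005

The responsibility of component k is π_k f_k(x) divided by Σ_j π_j f_j(x).
Component likelihoods at x = 0.3 years:
  f_A = 1.7·e^(−1.7·0.3) = 1.7·e^(−0.5100) = 1.02084
  f_B = 2.3·e^(−2.3·0.3) = 2.3·e^(−0.6900) = 1.15362
Prior × likelihood for each component:
  π_A·f_A = 0.53 × 1.02084 = 0.541047
  π_B·f_B = 0.47 × 1.15362 = 0.542204
Denominator: 0.541047 + 0.542204 = 1.08325
Responsibility of Subpopulation B: 0.542204 / 1.08325 ≈ 0.5005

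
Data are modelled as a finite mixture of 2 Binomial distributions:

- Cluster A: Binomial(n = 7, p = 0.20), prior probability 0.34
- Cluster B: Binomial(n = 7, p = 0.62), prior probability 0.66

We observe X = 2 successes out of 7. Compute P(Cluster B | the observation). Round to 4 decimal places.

P(component k | x) = π_k·f_k(x) / marginal(x), where marginal(x) = Σ_j π_j·f_j(x).
Component likelihoods at x = 2 successes out of 7:
  p_A = C(7,2)·0.20^2·0.80^5 = 21·0.04·0.32768 = 0.275251
  p_B = C(7,2)·0.62^2·0.38^5 = 21·0.3844·0.00792352 = 0.0639618
Unnormalised posteriors:
  π_A·p_A = 0.34 × 0.275251 = 0.0935854
  π_B·p_B = 0.66 × 0.0639618 = 0.0422148
Sum: 0.0935854 + 0.0422148 = 0.1358
Responsibility of Cluster B: 0.0422148 / 0.1358 ≈ 0.3109

0.3109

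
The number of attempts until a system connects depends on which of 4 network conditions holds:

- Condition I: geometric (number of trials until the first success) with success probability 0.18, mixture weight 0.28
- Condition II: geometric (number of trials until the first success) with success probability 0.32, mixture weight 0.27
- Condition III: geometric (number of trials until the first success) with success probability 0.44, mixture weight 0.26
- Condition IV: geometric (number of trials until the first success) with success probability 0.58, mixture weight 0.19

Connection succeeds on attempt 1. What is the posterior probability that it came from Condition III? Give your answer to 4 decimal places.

0.3165

The responsibility of component k is π_k f_k(x) divided by Σ_j π_j f_j(x).
Component likelihoods at x = 1:
  f_I = 0.18·(1−0.18)^0 = 0.18·1 = 0.18
  f_II = 0.32·(1−0.32)^0 = 0.32·1 = 0.32
  f_III = 0.44·(1−0.44)^0 = 0.44·1 = 0.44
  f_IV = 0.58·(1−0.58)^0 = 0.58·1 = 0.58
Unnormalised posteriors:
  π_I·f_I = 0.28 × 0.18 = 0.0504
  π_II·f_II = 0.27 × 0.32 = 0.0864
  π_III·f_III = 0.26 × 0.44 = 0.1144
  π_IV·f_IV = 0.19 × 0.58 = 0.1102
Normaliser: 0.0504 + 0.0864 + 0.1144 + 0.1102 = 0.3614
P(Condition III | 1) = 0.1144 / 0.3614 ≈ 0.3165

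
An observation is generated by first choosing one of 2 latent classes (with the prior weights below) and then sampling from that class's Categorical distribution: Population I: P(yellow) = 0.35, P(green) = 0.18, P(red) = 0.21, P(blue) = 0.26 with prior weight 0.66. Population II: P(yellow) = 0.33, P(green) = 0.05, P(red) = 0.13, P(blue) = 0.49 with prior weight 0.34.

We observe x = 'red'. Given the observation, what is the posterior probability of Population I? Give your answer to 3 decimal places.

0.758

Apply Bayes' rule: the posterior for each component is proportional to its prior times its likelihood at x.
Component likelihoods at x = 'red':
  L_I = 0.21
  L_II = 0.13
Unnormalised posteriors:
  w_I·L_I = 0.66 × 0.21 = 0.1386
  w_II·L_II = 0.34 × 0.13 = 0.0442
Marginal: 0.1386 + 0.0442 = 0.1828
P(Population I | 'red') = 0.1386 / 0.1828 ≈ 0.758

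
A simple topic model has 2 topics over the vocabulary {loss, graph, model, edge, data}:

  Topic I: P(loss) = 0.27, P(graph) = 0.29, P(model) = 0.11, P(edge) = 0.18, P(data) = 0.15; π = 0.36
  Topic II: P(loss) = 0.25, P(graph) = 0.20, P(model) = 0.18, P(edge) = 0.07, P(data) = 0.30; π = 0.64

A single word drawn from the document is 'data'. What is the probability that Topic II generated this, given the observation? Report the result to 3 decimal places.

Apply Bayes' rule: the posterior for each component is proportional to its prior times its likelihood at x.
Categorical probabilities:
  f_I = 0.15
  f_II = 0.3
Unnormalised posteriors:
  w_I·f_I = 0.36 × 0.15 = 0.054
  w_II·f_II = 0.64 × 0.3 = 0.192
Sum: 0.054 + 0.192 = 0.246
So the posterior for Topic II is 0.192 / 0.246 ≈ 0.780.

0.780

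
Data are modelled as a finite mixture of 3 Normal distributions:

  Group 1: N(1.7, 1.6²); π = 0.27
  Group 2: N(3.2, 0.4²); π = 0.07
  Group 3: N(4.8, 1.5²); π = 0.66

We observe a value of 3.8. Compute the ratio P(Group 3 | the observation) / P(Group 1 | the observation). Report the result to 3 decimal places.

Only the two components matter; the odds are (π_i f_i(x)) / (π_j f_j(x)).
Component likelihoods at x = 3.8:
  L_1 = (1/(1.6·√(2π)))·exp(−(3.8−1.7)²/(2·1.6²)) = 0.249339·exp(-0.86133) = 0.105371
  L_2 = (1/(0.4·√(2π)))·exp(−(3.8−3.2)²/(2·0.4²)) = 0.997356·exp(-1.12500) = 0.323794
  L_3 = (1/(1.5·√(2π)))·exp(−(3.8−4.8)²/(2·1.5²)) = 0.265962·exp(-0.22222) = 0.212965
0.140557 / 0.0284501 ≈ 4.940

4.940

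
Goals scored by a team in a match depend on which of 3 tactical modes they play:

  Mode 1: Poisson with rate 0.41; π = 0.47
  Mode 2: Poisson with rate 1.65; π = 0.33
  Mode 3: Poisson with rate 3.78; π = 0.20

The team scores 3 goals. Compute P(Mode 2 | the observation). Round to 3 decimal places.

0.515

Apply Bayes' rule: the posterior for each component is proportional to its prior times its likelihood at x.
Component likelihoods at x = 3 goals:
  f_1 = e^(−0.41)·0.41^3/3! = 0.00762324
  f_2 = e^(−1.65)·1.65^3/3! = 0.143785
  f_3 = e^(−3.78)·3.78^3/3! = 0.205443
Prior × likelihood for each component:
  π_1·f_1 = 0.47 × 0.00762324 = 0.00358292
  π_2·f_2 = 0.33 × 0.143785 = 0.0474492
  π_3·f_3 = 0.20 × 0.205443 = 0.0410886
Marginal: 0.00358292 + 0.0474492 + 0.0410886 = 0.0921207
So the posterior for Mode 2 is 0.0474492 / 0.0921207 ≈ 0.515.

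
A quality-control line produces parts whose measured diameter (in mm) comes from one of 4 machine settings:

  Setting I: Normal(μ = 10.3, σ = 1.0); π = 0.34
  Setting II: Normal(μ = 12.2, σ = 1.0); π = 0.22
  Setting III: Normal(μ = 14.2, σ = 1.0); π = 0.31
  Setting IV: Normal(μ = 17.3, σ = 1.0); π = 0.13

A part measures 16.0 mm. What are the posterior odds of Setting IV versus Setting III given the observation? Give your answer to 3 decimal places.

0.910

Only the two components matter; the odds are (π_i f_i(x)) / (π_j f_j(x)).
Normal densities:
  L_I = 3.51396e-08
  L_II = 0.000291947
  L_III = 0.0789502
  L_IV = 0.171369
Posterior odds = (π_IV·L_IV) / (π_III·L_III) = (0.13·0.171369) / (0.31·0.0789502) = 0.0222779 / 0.0244745 ≈ 0.910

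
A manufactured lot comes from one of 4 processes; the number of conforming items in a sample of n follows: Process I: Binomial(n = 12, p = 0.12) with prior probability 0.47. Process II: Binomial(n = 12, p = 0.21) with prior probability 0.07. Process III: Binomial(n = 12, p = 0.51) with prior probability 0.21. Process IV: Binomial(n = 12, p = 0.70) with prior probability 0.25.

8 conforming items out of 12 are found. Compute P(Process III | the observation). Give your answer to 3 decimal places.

0.322

Apply Bayes' rule: the posterior for each component is proportional to its prior times its likelihood at x.
Binomial probabilities:
  L_I = C(12,8)·0.12^8·0.88^4 = 495·4.29982e-08·0.599695 = 1.2764e-05
  L_II = C(12,8)·0.21^8·0.79^4 = 495·3.78229e-06·0.389501 = 0.000729236
  L_III = C(12,8)·0.51^8·0.49^4 = 495·0.00457679·0.057648 = 0.130602
  L_IV = C(12,8)·0.70^8·0.30^4 = 495·0.057648·0.0081 = 0.23114
Prior × likelihood for each component:
  w_I·L_I = 0.47 × 1.2764e-05 = 5.99907e-06
  w_II·L_II = 0.07 × 0.000729236 = 5.10465e-05
  w_III·L_III = 0.21 × 0.130602 = 0.0274265
  w_IV·L_IV = 0.25 × 0.23114 = 0.0577849
Sum: 5.99907e-06 + 5.10465e-05 + 0.0274265 + 0.0577849 = 0.0852685
P(Process III | x) = 0.0274265 / 0.0852685 ≈ 0.322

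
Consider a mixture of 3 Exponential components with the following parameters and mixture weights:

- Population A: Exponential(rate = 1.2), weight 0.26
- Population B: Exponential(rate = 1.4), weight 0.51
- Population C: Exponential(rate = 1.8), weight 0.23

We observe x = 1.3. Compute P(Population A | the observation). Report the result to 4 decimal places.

Posterior ∝ prior × likelihood, so P(k | x) ∝ P(Z=k) f_k(x); normalise over all components.
Exponential densities:
  p_A = 1.2·e^(−1.2·1.3) = 1.2·e^(−1.5600) = 0.252163
  p_B = 1.4·e^(−1.4·1.3) = 1.4·e^(−1.8200) = 0.226836
  p_C = 1.8·e^(−1.8·1.3) = 1.8·e^(−2.3400) = 0.17339
Unnormalised posteriors:
  P(Z=A)·p_A = 0.26 × 0.252163 = 0.0655625
  P(Z=B)·p_B = 0.51 × 0.226836 = 0.115686
  P(Z=C)·p_C = 0.23 × 0.17339 = 0.0398796
Sum: 0.0655625 + 0.115686 + 0.0398796 = 0.221128
Responsibility of Population A: 0.0655625 / 0.221128 ≈ 0.2965

0.2965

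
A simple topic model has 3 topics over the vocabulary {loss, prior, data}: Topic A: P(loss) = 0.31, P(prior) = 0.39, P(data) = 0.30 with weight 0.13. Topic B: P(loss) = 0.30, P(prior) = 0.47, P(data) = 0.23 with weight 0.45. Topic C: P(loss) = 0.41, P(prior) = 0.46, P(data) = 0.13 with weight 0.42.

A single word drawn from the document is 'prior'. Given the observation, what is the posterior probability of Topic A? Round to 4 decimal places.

0.1113

Posterior ∝ prior × likelihood, so P(k | x) ∝ w_k f_k(x); normalise over all components.
Categorical probabilities:
  f_A = P(prior | comp) = 0.39
  f_B = P(prior | comp) = 0.47
  f_C = P(prior | comp) = 0.46
Unnormalised posteriors:
  w_A·f_A = 0.13 × 0.39 = 0.0507
  w_B·f_B = 0.45 × 0.47 = 0.2115
  w_C·f_C = 0.42 × 0.46 = 0.1932
Marginal: 0.0507 + 0.2115 + 0.1932 = 0.4554
Responsibility of Topic A: 0.0507 / 0.4554 ≈ 0.1113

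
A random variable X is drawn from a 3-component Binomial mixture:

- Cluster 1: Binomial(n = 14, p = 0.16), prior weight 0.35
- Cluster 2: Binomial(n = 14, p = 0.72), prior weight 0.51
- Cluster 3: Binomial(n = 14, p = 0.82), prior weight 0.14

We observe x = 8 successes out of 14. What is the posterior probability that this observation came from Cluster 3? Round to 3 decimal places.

0.052

Apply Bayes' rule: the posterior for each component is proportional to its prior times its likelihood at x.
Evaluate each component's likelihood at the observed value:
  f_1 = C(14,8)·0.16^8·0.84^6 = 3003·4.29497e-07·0.351298 = 0.000453097
  f_2 = C(14,8)·0.72^8·0.28^6 = 3003·0.0722204·0.00048189 = 0.104511
  f_3 = C(14,8)·0.82^8·0.18^6 = 3003·0.204414·3.40122e-05 = 0.0208786
Unnormalised posteriors:
  π_1·f_1 = 0.35 × 0.000453097 = 0.000158584
  π_2·f_2 = 0.51 × 0.104511 = 0.0533008
  π_3·f_3 = 0.14 × 0.0208786 = 0.002923
Marginal: 0.000158584 + 0.0533008 + 0.002923 = 0.0563824
P(Cluster 3 | x) = 0.002923 / 0.0563824 ≈ 0.052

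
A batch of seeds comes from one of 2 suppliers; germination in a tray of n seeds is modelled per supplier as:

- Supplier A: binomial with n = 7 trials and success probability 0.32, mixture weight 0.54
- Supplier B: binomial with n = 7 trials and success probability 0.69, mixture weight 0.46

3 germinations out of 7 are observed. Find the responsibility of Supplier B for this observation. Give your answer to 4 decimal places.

By Bayes' theorem, P(k | x) = P(Z=k) f_k(x) / Σ_j P(Z=j) f_j(x).
Component likelihoods at x = 3 germinations out of 7:
  f_A = 0.245219
  f_B = 0.106185
Multiply by the mixture weights:
  P(Z=A)·f_A = 0.54 × 0.245219 = 0.132418
  P(Z=B)·f_B = 0.46 × 0.106185 = 0.048845
Marginal: 0.132418 + 0.048845 = 0.181263
P(Supplier B | the observation) ≈ 0.2695

0.2695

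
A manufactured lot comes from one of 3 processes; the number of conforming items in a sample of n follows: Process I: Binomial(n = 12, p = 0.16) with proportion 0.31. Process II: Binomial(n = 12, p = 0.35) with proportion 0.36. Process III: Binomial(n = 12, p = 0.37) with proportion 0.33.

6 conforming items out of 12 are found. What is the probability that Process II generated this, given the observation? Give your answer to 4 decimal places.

Posterior ∝ prior × likelihood, so P(k | x) ∝ π_k f_k(x); normalise over all components.
Binomial probabilities:
  f_I = 0.00544587
  f_II = 0.128103
  f_III = 0.148226
Multiply by the mixture weights:
  π_I·f_I = 0.31 × 0.00544587 = 0.00168822
  π_II·f_II = 0.36 × 0.128103 = 0.0461172
  π_III·f_III = 0.33 × 0.148226 = 0.0489147
Evidence: 0.00168822 + 0.0461172 + 0.0489147 = 0.0967201
P(Process II | 6 conforming items out of 12) ≈ 0.4768

0.4768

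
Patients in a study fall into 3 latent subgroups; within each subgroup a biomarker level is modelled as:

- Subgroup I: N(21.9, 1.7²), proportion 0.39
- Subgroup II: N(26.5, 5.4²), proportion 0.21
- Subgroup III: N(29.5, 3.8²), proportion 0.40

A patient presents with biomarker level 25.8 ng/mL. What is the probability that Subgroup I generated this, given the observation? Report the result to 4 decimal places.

0.1369

P(component k | x) = w_k·f_k(x) / marginal(x), where marginal(x) = Σ_j w_j·f_j(x).
Evaluate each component's likelihood at the observed value:
  p_I = (1/(1.7·√(2π)))·exp(−(25.8−21.9)²/(2·1.7²)) = 0.234672·exp(-2.63149) = 0.0168896
  p_II = (1/(5.4·√(2π)))·exp(−(25.8−26.5)²/(2·5.4²)) = 0.073878·exp(-0.00840) = 0.0732601
  p_III = (1/(3.8·√(2π)))·exp(−(25.8−29.5)²/(2·3.8²)) = 0.104985·exp(-0.47403) = 0.0653518
Prior × likelihood for each component:
  w_I·p_I = 0.39 × 0.0168896 = 0.00658696
  w_II·p_II = 0.21 × 0.0732601 = 0.0153846
  w_III·p_III = 0.40 × 0.0653518 = 0.0261407
Evidence: 0.00658696 + 0.0153846 + 0.0261407 = 0.0481123
P(Subgroup I | x) ≈ 0.1369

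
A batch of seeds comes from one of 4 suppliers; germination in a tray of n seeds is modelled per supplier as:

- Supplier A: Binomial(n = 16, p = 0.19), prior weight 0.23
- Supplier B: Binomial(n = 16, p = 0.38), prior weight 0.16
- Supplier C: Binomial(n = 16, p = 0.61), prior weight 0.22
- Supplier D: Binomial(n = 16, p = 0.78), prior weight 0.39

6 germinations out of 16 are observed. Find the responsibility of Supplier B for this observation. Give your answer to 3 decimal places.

Apply Bayes' rule: the posterior for each component is proportional to its prior times its likelihood at x.
Binomial probabilities:
  L_A = 0.0458032
  L_B = 0.202368
  L_C = 0.0335853
  L_D = 0.000478981
Weight by the priors:
  π_A·L_A = 0.23 × 0.0458032 = 0.0105347
  π_B·L_B = 0.16 × 0.202368 = 0.0323789
  π_C·L_C = 0.22 × 0.0335853 = 0.00738876
  π_D·L_D = 0.39 × 0.000478981 = 0.000186803
Normaliser: 0.0105347 + 0.0323789 + 0.00738876 + 0.000186803 = 0.0504892
So the posterior for Supplier B is 0.0323789 / 0.0504892 ≈ 0.641.

0.641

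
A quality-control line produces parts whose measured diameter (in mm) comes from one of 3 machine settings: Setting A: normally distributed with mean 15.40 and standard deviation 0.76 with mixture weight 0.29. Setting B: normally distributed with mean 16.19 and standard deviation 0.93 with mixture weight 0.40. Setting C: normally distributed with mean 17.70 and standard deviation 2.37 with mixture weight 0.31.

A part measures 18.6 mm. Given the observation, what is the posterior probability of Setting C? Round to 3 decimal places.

The responsibility of component k is w_k f_k(x) divided by Σ_j w_j f_j(x).
Evaluate each component's likelihood at the observed value:
  f_A = (1/(0.76·√(2π)))·exp(−(18.6−15.40)²/(2·0.76²)) = 0.524924·exp(-8.86427) = 7.41984e-05
  f_B = (1/(0.93·√(2π)))·exp(−(18.6−16.19)²/(2·0.93²)) = 0.428970·exp(-3.35767) = 0.0149351
  f_C = (1/(2.37·√(2π)))·exp(−(18.6−17.70)²/(2·2.37²)) = 0.168330·exp(-0.07210) = 0.15662
Multiply by the mixture weights:
  w_A·f_A = 0.29 × 7.41984e-05 = 2.15175e-05
  w_B·f_B = 0.40 × 0.0149351 = 0.00597405
  w_C·f_C = 0.31 × 0.15662 = 0.0485522
Denominator: 2.15175e-05 + 0.00597405 + 0.0485522 = 0.0545478
So the posterior for Setting C is 0.0485522 / 0.0545478 ≈ 0.890.

0.890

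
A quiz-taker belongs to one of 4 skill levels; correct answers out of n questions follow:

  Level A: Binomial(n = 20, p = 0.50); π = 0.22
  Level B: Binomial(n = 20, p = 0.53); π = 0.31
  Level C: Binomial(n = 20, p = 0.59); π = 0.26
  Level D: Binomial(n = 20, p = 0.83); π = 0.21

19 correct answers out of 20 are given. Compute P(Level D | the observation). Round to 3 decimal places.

P(component k | x) = π_k·f_k(x) / marginal(x), where marginal(x) = Σ_j π_j·f_j(x).
Component likelihoods at x = 19 correct answers out of 20:
  L_A = 1.90735e-05
  L_B = 5.42462e-05
  L_C = 0.00036308
  L_D = 0.0986195
Weight by the priors:
  π_A·L_A = 0.22 × 1.90735e-05 = 4.19617e-06
  π_B·L_B = 0.31 × 5.42462e-05 = 1.68163e-05
  π_C·L_C = 0.26 × 0.00036308 = 9.44007e-05
  π_D·L_D = 0.21 × 0.0986195 = 0.0207101
Evidence: 4.19617e-06 + 1.68163e-05 + 9.44007e-05 + 0.0207101 = 0.0208255
So the posterior for Level D is 0.0207101 / 0.0208255 ≈ 0.994.

0.994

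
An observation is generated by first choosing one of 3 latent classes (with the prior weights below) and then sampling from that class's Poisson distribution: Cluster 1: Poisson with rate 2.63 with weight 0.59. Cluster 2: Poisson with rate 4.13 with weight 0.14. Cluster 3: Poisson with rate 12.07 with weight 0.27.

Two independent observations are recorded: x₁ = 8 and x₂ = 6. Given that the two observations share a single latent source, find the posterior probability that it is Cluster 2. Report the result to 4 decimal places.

0.5092

P(component k | x) = P(Z=k)·f_k(x) / marginal(x), where marginal(x) = Σ_j P(Z=j)·f_j(x).
Since both observations come from the same component, the likelihood for component k is f_k(x₁)·f_k(x₂).
  p_1 = [0.00409196] × [0.0331289] = 0.000135562
  p_2 = [0.0337632] × [0.110849] = 0.00374262
  p_3 = [0.0640034] × [0.0246024] = 0.00157464
Multiply by the mixture weights:
  P(Z=1)·p_1 = 0.59 × 0.000135562 = 7.99817e-05
  P(Z=2)·p_2 = 0.14 × 0.00374262 = 0.000523966
  P(Z=3)·p_3 = 0.27 × 0.00157464 = 0.000425152
Evidence: 7.99817e-05 + 0.000523966 + 0.000425152 = 0.0010291
So the posterior for Cluster 2 is 0.000523966 / 0.0010291 ≈ 0.5092.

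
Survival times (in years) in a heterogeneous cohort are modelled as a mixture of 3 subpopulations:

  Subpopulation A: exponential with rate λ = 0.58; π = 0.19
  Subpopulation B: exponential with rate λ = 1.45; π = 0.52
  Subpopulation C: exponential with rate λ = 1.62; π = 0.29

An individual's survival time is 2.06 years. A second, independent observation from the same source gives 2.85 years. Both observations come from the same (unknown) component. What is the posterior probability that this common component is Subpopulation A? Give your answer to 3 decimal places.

Apply Bayes' rule: the posterior for each component is proportional to its prior times its likelihood at x.
Since both observations come from the same component, the likelihood for component k is f_k(x₁)·f_k(x₂).
  f_A = [0.58·e^(−0.58·2.06) = 0.58·e^(−1.1948) = 0.175603] × [0.111055] = 0.0195017
  f_B = [1.45·e^(−1.45·2.06) = 1.45·e^(−2.9870) = 0.0731359] × [0.0232619] = 0.00170128
  f_C = [1.62·e^(−1.62·2.06) = 1.62·e^(−3.3372) = 0.0575688] × [0.0160095] = 0.000921648
Multiply by the mixture weights:
  P(Z=A)·f_A = 0.19 × 0.0195017 = 0.00370532
  P(Z=B)·f_B = 0.52 × 0.00170128 = 0.000884667
  P(Z=C)·f_C = 0.29 × 0.000921648 = 0.000267278
Marginal: 0.00370532 + 0.000884667 + 0.000267278 = 0.00485727
P(Subpopulation A | x) = 0.00370532 / 0.00485727 ≈ 0.763

0.763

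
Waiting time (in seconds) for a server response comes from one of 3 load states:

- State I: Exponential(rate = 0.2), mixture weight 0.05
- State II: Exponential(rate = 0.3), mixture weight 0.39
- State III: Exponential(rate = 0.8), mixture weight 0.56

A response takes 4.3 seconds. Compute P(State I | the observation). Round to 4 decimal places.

0.0833

Apply Bayes' rule: the posterior for each component is proportional to its prior times its likelihood at x.
Evaluate each component's likelihood at the observed value:
  p_I = 0.2·e^(−0.2·4.3) = 0.2·e^(−0.8600) = 0.0846324
  p_II = 0.3·e^(−0.3·4.3) = 0.3·e^(−1.2900) = 0.0825812
  p_III = 0.8·e^(−0.8·4.3) = 0.8·e^(−3.4400) = 0.0256517
Weight by the priors:
  P(Z=I)·p_I = 0.05 × 0.0846324 = 0.00423162
  P(Z=II)·p_II = 0.39 × 0.0825812 = 0.0322067
  P(Z=III)·p_III = 0.56 × 0.0256517 = 0.014365
Marginal: 0.00423162 + 0.0322067 + 0.014365 = 0.0508033
P(State I | x) = 0.00423162 / 0.0508033 ≈ 0.0833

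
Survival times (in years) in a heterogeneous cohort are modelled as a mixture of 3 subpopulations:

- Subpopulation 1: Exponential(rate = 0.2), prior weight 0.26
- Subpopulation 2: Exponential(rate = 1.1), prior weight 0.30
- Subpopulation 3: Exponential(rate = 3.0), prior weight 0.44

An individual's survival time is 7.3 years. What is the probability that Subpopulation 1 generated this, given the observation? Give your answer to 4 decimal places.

Posterior ∝ prior × likelihood, so P(k | x) ∝ P(Z=k) f_k(x); normalise over all components.
Evaluate each component's likelihood at the observed value:
  p_1 = 0.0464473
  p_2 = 0.000358103
  p_3 = 9.24852e-10
Prior × likelihood for each component:
  P(Z=1)·p_1 = 0.26 × 0.0464473 = 0.0120763
  P(Z=2)·p_2 = 0.30 × 0.000358103 = 0.000107431
  P(Z=3)·p_3 = 0.44 × 9.24852e-10 = 4.06935e-10
Evidence: 0.0120763 + 0.000107431 + 4.06935e-10 = 0.0121837
Responsibility of Subpopulation 1: 0.0120763 / 0.0121837 ≈ 0.9912

0.9912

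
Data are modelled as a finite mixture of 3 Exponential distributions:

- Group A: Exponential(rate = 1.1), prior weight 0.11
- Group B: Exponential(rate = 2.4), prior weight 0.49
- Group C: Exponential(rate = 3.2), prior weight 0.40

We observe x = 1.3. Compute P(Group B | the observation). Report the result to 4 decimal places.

P(component k | x) = π_k·f_k(x) / marginal(x), where marginal(x) = Σ_j π_j·f_j(x).
Evaluate each component's likelihood at the observed value:
  f_A = 1.1·e^(−1.1·1.3) = 1.1·e^(−1.4300) = 0.26324
  f_B = 2.4·e^(−2.4·1.3) = 2.4·e^(−3.1200) = 0.105977
  f_C = 3.2·e^(−3.2·1.3) = 3.2·e^(−4.1600) = 0.0499442
Multiply by the mixture weights:
  π_A·f_A = 0.11 × 0.26324 = 0.0289564
  π_B·f_B = 0.49 × 0.105977 = 0.0519288
  π_C·f_C = 0.40 × 0.0499442 = 0.0199777
Normaliser: 0.0289564 + 0.0519288 + 0.0199777 = 0.100863
Responsibility of Group B: 0.0519288 / 0.100863 ≈ 0.5148

0.5148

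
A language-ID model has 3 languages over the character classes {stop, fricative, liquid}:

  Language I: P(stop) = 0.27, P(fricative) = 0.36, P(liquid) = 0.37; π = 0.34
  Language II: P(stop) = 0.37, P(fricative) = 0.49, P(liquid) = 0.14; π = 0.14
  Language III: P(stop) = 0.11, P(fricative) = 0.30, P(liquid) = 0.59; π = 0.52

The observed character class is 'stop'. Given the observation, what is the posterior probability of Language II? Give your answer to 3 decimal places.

Posterior ∝ prior × likelihood, so P(k | x) ∝ π_k f_k(x); normalise over all components.
Component likelihoods at x = 'stop':
  L_I = 0.27
  L_II = 0.37
  L_III = 0.11
Weight by the priors:
  π_I·L_I = 0.34 × 0.27 = 0.0918
  π_II·L_II = 0.14 × 0.37 = 0.0518
  π_III·L_III = 0.52 × 0.11 = 0.0572
Normaliser: 0.0918 + 0.0518 + 0.0572 = 0.2008
So the posterior for Language II is 0.0518 / 0.2008 ≈ 0.258.

0.258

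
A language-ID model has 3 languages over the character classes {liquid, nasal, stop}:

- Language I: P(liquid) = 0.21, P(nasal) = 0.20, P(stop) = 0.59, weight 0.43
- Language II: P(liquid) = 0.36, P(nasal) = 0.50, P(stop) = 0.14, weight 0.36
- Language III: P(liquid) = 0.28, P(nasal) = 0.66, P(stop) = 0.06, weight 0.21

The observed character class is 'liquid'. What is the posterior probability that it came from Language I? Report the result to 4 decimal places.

The responsibility of component k is π_k f_k(x) divided by Σ_j π_j f_j(x).
Evaluate each component's likelihood at the observed value:
  L_I = P(liquid | comp) = 0.21
  L_II = P(liquid | comp) = 0.36
  L_III = P(liquid | comp) = 0.28
Multiply by the mixture weights:
  π_I·L_I = 0.43 × 0.21 = 0.0903
  π_II·L_II = 0.36 × 0.36 = 0.1296
  π_III·L_III = 0.21 × 0.28 = 0.0588
Denominator: 0.0903 + 0.1296 + 0.0588 = 0.2787
Responsibility of Language I: 0.0903 / 0.2787 ≈ 0.3240

0.3240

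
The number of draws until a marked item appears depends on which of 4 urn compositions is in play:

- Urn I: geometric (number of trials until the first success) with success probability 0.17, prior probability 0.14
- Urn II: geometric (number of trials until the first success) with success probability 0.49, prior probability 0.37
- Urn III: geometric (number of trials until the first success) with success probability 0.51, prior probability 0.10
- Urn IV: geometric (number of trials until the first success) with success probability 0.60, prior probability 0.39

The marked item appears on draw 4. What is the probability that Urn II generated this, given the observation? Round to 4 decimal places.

By Bayes' theorem, P(k | x) = π_k f_k(x) / Σ_j π_j f_j(x).
Evaluate each component's likelihood at the observed value:
  f_I = 0.17·(1−0.17)^3 = 0.17·0.571787 = 0.0972038
  f_II = 0.49·(1−0.49)^3 = 0.49·0.132651 = 0.064999
  f_III = 0.51·(1−0.51)^3 = 0.51·0.117649 = 0.060001
  f_IV = 0.60·(1−0.60)^3 = 0.60·0.064 = 0.0384
Unnormalised posteriors:
  π_I·f_I = 0.14 × 0.0972038 = 0.0136085
  π_II·f_II = 0.37 × 0.064999 = 0.0240496
  π_III·f_III = 0.10 × 0.060001 = 0.0060001
  π_IV·f_IV = 0.39 × 0.0384 = 0.014976
Evidence: 0.0136085 + 0.0240496 + 0.0060001 + 0.014976 = 0.0586343
P(Urn II | data) ≈ 0.4102

0.4102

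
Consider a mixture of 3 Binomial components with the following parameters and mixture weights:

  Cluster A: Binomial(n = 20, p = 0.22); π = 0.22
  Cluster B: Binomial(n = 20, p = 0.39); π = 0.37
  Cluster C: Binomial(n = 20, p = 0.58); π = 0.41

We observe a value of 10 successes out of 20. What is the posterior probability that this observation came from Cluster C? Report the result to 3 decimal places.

Posterior ∝ prior × likelihood, so P(k | x) ∝ w_k f_k(x); normalise over all components.
Evaluate each component's likelihood at the observed value:
  p_A = 0.00409045
  p_B = 0.107286
  p_C = 0.135948
Unnormalised posteriors:
  w_A·p_A = 0.22 × 0.00409045 = 0.0008999
  w_B·p_B = 0.37 × 0.107286 = 0.0396958
  w_C·p_C = 0.41 × 0.135948 = 0.0557385
Marginal: 0.0008999 + 0.0396958 + 0.0557385 = 0.0963342
So the posterior for Cluster C is 0.0557385 / 0.0963342 ≈ 0.579.

0.579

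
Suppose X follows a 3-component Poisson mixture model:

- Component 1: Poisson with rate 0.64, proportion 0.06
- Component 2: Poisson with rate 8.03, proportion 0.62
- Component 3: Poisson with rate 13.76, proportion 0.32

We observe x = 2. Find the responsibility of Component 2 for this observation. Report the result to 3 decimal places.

P(component k | x) = P(Z=k)·f_k(x) / marginal(x), where marginal(x) = Σ_j P(Z=j)·f_j(x).
Poisson probabilities:
  L_1 = e^(−0.64)·0.64^2/2! = 0.107989
  L_2 = e^(−8.03)·8.03^2/2! = 0.0104958
  L_3 = e^(−13.76)·13.76^2/2! = 0.000100073
Weight by the priors:
  P(Z=1)·L_1 = 0.06 × 0.107989 = 0.00647937
  P(Z=2)·L_2 = 0.62 × 0.0104958 = 0.00650741
  P(Z=3)·L_3 = 0.32 × 0.000100073 = 3.20232e-05
Evidence: 0.00647937 + 0.00650741 + 3.20232e-05 = 0.0130188
Responsibility of Component 2: 0.00650741 / 0.0130188 ≈ 0.500

0.500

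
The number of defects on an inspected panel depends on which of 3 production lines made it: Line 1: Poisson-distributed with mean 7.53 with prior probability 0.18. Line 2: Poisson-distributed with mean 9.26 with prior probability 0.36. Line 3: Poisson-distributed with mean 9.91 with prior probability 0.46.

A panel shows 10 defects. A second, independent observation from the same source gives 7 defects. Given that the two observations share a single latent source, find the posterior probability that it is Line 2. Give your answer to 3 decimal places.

Apply Bayes' rule: the posterior for each component is proportional to its prior times its likelihood at x.
Since both observations come from the same component, the likelihood for component k is f_k(x₁)·f_k(x₂).
  L_1 = [0.0866861] × [0.146183] = 0.012672
  L_2 = [0.121557] × [0.110225] = 0.0133986
  L_3 = [0.125059] × [0.0925181] = 0.0115702
Prior × likelihood for each component:
  π_1·L_1 = 0.18 × 0.012672 = 0.00228097
  π_2·L_2 = 0.36 × 0.0133986 = 0.0048235
  π_3·L_3 = 0.46 × 0.0115702 = 0.0053223
Normaliser: 0.00228097 + 0.0048235 + 0.0053223 = 0.0124268
So the posterior for Line 2 is 0.0048235 / 0.0124268 ≈ 0.388.

0.388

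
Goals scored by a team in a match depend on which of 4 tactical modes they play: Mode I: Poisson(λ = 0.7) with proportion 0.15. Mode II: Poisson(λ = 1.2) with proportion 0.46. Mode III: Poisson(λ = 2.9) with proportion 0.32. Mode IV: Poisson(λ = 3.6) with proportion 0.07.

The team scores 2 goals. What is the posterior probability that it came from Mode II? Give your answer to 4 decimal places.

The responsibility of component k is π_k f_k(x) divided by Σ_j π_j f_j(x).
Poisson probabilities:
  p_I = 0.121663
  p_II = 0.21686
  p_III = 0.231373
  p_IV = 0.177058
Prior × likelihood for each component:
  π_I·p_I = 0.15 × 0.121663 = 0.0182495
  π_II·p_II = 0.46 × 0.21686 = 0.0997555
  π_III·p_III = 0.32 × 0.231373 = 0.0740392
  π_IV·p_IV = 0.07 × 0.177058 = 0.012394
Marginal: 0.0182495 + 0.0997555 + 0.0740392 + 0.012394 = 0.204438
Responsibility of Mode II: 0.0997555 / 0.204438 ≈ 0.4879

0.4879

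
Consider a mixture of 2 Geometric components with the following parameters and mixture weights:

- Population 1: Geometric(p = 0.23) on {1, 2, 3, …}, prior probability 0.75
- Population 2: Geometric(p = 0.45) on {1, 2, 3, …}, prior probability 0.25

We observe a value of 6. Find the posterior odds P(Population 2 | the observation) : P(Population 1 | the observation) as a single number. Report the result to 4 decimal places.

Only the two components matter; the odds are (P(Z=i) f_i(x)) / (P(Z=j) f_j(x)).
Evaluate each component's likelihood at the observed value:
  f_1 = 0.062256
  f_2 = 0.0226478
Posterior odds = (P(Z=2)·f_2) / (P(Z=1)·f_1) = (0.25·0.0226478) / (0.75·0.062256) = 0.00566195 / 0.046692 ≈ 0.1213

0.1213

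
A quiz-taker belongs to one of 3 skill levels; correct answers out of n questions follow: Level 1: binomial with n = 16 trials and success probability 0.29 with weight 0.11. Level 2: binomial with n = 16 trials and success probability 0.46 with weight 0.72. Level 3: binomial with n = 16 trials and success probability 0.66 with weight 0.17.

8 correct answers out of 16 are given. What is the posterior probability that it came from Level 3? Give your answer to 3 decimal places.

0.092

Posterior ∝ prior × likelihood, so P(k | x) ∝ π_k f_k(x); normalise over all components.
Component likelihoods at x = 8 correct answers out of 16:
  p_1 = C(16,8)·0.29^8·0.71^8 = 12870·5.00246e-05·0.0645754 = 0.0415747
  p_2 = C(16,8)·0.46^8·0.54^8 = 12870·0.00200476·0.0072302 = 0.186548
  p_3 = C(16,8)·0.66^8·0.34^8 = 12870·0.0360041·0.000178579 = 0.0827487
Prior × likelihood for each component:
  π_1·p_1 = 0.11 × 0.0415747 = 0.00457322
  π_2·p_2 = 0.72 × 0.186548 = 0.134315
  π_3·p_3 = 0.17 × 0.0827487 = 0.0140673
Denominator: 0.00457322 + 0.134315 + 0.0140673 = 0.152955
So the posterior for Level 3 is 0.0140673 / 0.152955 ≈ 0.092.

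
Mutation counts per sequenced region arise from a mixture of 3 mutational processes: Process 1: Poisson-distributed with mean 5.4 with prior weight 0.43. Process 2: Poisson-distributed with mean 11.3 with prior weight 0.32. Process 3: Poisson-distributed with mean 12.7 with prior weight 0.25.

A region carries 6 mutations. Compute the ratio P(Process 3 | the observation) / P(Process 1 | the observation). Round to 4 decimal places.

The posterior odds equal the prior odds times the likelihood ratio: (w_i/w_j)·(f_i(x)/f_j(x)).
Poisson probabilities:
  L_1 = e^(−5.4)·5.4^6/6! = 0.155539
  L_2 = e^(−11.3)·11.3^6/6! = 0.0357775
  L_3 = e^(−12.7)·12.7^6/6! = 0.0177807
Posterior odds = (w_3·L_3) / (w_1·L_1) = (0.25·0.0177807) / (0.43·0.155539) = 0.00444519 / 0.0668819 ≈ 0.0665

0.0665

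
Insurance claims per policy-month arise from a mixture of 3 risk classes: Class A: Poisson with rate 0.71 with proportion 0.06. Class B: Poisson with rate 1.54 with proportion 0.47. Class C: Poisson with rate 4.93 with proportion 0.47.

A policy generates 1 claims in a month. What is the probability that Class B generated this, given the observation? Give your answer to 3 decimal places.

By Bayes' theorem, P(k | x) = π_k f_k(x) / Σ_j π_j f_j(x).
Evaluate each component's likelihood at the observed value:
  f_A = e^(−0.71)·0.71^1/1! = 0.349067
  f_B = e^(−1.54)·1.54^1/1! = 0.330147
  f_C = e^(−4.93)·4.93^1/1! = 0.0356267
Prior × likelihood for each component:
  π_A·f_A = 0.06 × 0.349067 = 0.020944
  π_B·f_B = 0.47 × 0.330147 = 0.155169
  π_C·f_C = 0.47 × 0.0356267 = 0.0167445
Normaliser: 0.020944 + 0.155169 + 0.0167445 = 0.192858
Responsibility of Class B: 0.155169 / 0.192858 ≈ 0.805

0.805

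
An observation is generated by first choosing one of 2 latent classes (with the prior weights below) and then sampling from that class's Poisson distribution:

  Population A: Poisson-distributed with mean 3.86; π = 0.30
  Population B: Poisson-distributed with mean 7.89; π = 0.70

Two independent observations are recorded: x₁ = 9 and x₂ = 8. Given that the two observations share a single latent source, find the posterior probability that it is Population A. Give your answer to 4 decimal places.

0.0071

The responsibility of component k is π_k f_k(x) divided by Σ_j π_j f_j(x).
Since both observations come from the same component, the likelihood for component k is f_k(x₁)·f_k(x₂).
  p_A = [0.0110445] × [0.0257514] = 0.000284412
  p_B = [0.122277] × [0.13948] = 0.0170553
Multiply by the mixture weights:
  π_A·p_A = 0.30 × 0.000284412 = 8.53235e-05
  π_B·p_B = 0.70 × 0.0170553 = 0.0119387
Sum: 8.53235e-05 + 0.0119387 = 0.012024
P(Population A | data) ≈ 0.0071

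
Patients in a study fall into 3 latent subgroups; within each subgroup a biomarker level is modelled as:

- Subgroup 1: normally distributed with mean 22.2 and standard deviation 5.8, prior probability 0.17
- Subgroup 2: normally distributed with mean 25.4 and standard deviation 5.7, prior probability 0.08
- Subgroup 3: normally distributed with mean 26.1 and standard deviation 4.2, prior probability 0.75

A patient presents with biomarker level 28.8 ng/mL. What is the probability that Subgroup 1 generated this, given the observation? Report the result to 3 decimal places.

By Bayes' theorem, P(k | x) = w_k f_k(x) / Σ_j w_j f_j(x).
Normal densities:
  f_1 = 0.0359999
  f_2 = 0.0585833
  f_3 = 0.0772541
Unnormalised posteriors:
  w_1·f_1 = 0.17 × 0.0359999 = 0.00611998
  w_2·f_2 = 0.08 × 0.0585833 = 0.00468666
  w_3·f_3 = 0.75 × 0.0772541 = 0.0579406
Normaliser: 0.00611998 + 0.00468666 + 0.0579406 = 0.0687472
P(Subgroup 1 | data) ≈ 0.089

0.089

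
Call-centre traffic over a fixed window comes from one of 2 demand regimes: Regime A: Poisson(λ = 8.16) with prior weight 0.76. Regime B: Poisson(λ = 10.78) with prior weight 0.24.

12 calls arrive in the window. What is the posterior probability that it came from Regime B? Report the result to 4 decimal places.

0.3938

Apply Bayes' rule: the posterior for each component is proportional to its prior times its likelihood at x.
Component likelihoods at x = 12 calls:
  L_A = 0.0520118
  L_B = 0.107002
Multiply by the mixture weights:
  P(Z=A)·L_A = 0.76 × 0.0520118 = 0.039529
  P(Z=B)·L_B = 0.24 × 0.107002 = 0.0256806
Denominator: 0.039529 + 0.0256806 = 0.0652096
P(Regime B | the observation) = 0.0256806 / 0.0652096 ≈ 0.3938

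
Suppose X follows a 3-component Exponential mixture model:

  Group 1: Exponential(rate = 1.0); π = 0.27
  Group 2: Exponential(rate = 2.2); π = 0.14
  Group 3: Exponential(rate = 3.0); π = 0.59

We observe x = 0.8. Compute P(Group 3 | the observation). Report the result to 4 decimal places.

0.4795

Posterior ∝ prior × likelihood, so P(k | x) ∝ w_k f_k(x); normalise over all components.
Evaluate each component's likelihood at the observed value:
  p_1 = 0.449329
  p_2 = 0.378499
  p_3 = 0.272154
Unnormalised posteriors:
  w_1·p_1 = 0.27 × 0.449329 = 0.121319
  w_2·p_2 = 0.14 × 0.378499 = 0.0529898
  w_3·p_3 = 0.59 × 0.272154 = 0.160571
Denominator: 0.121319 + 0.0529898 + 0.160571 = 0.334879
Responsibility of Group 3: 0.160571 / 0.334879 ≈ 0.4795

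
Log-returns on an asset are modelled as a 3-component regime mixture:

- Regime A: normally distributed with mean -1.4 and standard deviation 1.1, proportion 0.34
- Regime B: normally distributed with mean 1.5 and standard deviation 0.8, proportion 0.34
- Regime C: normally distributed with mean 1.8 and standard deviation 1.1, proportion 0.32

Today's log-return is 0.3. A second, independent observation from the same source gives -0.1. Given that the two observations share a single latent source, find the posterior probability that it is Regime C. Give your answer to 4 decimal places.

Posterior ∝ prior × likelihood, so P(k | x) ∝ π_k f_k(x); normalise over all components.
Since both observations come from the same component, the likelihood for component k is f_k(x₁)·f_k(x₂).
  f_A = [0.109869] × [0.180397] = 0.0198201
  f_B = [0.161897] × [0.0674887] = 0.0109262
  f_C = [0.14313] × [0.0815952] = 0.0116787
Prior × likelihood for each component:
  π_A·f_A = 0.34 × 0.0198201 = 0.00673883
  π_B·f_B = 0.34 × 0.0109262 = 0.00371491
  π_C·f_C = 0.32 × 0.0116787 = 0.0037372
Denominator: 0.00673883 + 0.00371491 + 0.0037372 = 0.0141909
Responsibility of Regime C: 0.0037372 / 0.0141909 ≈ 0.2634

0.2634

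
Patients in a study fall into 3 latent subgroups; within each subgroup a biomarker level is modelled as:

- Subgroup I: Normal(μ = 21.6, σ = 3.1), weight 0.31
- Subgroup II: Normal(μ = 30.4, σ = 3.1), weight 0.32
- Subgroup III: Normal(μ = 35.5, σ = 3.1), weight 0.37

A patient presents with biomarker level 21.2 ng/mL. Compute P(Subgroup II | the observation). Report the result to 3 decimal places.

0.013

Apply Bayes' rule: the posterior for each component is proportional to its prior times its likelihood at x.
Component likelihoods at x = 21.2 ng/mL:
  f_I = (1/(3.1·√(2π)))·exp(−(21.2−21.6)²/(2·3.1²)) = 0.128691·exp(-0.00832) = 0.127624
  f_II = (1/(3.1·√(2π)))·exp(−(21.2−30.4)²/(2·3.1²)) = 0.128691·exp(-4.40375) = 0.00157408
  f_III = (1/(3.1·√(2π)))·exp(−(21.2−35.5)²/(2·3.1²)) = 0.128691·exp(-10.63944) = 3.08247e-06
Weight by the priors:
  π_I·f_I = 0.31 × 0.127624 = 0.0395635
  π_II·f_II = 0.32 × 0.00157408 = 0.000503704
  π_III·f_III = 0.37 × 3.08247e-06 = 1.14051e-06
Denominator: 0.0395635 + 0.000503704 + 1.14051e-06 = 0.0400683
P(Subgroup II | the observation) = 0.000503704 / 0.0400683 ≈ 0.013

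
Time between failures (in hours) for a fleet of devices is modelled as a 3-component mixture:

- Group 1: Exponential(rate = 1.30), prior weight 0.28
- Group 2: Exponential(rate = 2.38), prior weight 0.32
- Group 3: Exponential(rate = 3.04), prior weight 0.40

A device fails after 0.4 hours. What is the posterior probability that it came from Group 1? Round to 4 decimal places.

0.2485

Posterior ∝ prior × likelihood, so P(k | x) ∝ π_k f_k(x); normalise over all components.
Component likelihoods at x = 0.4 hours:
  p_1 = 0.772877
  p_2 = 0.918605
  p_3 = 0.901097
Multiply by the mixture weights:
  π_1·p_1 = 0.28 × 0.772877 = 0.216405
  π_2·p_2 = 0.32 × 0.918605 = 0.293953
  π_3·p_3 = 0.40 × 0.901097 = 0.360439
Evidence: 0.216405 + 0.293953 + 0.360439 = 0.870798
P(Group 1 | 0.4 hours) ≈ 0.2485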